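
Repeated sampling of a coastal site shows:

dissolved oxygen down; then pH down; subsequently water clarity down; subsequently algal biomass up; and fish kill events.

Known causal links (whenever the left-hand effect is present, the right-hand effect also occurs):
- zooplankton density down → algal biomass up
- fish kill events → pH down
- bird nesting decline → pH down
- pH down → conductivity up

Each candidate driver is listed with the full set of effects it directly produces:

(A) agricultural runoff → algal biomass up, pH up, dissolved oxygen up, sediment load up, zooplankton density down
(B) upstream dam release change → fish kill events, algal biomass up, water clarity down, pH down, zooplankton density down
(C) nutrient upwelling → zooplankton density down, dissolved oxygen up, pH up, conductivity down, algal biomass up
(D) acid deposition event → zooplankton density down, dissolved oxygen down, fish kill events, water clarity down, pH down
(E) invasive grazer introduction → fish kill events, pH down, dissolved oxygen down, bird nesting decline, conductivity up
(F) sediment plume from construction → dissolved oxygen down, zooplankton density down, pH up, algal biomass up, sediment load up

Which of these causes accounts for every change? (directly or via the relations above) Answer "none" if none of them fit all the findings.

Per-candidate check:
(A) agricultural runoff — fails on dissolved oxygen down, pH down, water clarity down, fish kill events (predicts dissolved oxygen up, not dissolved oxygen down; predicts pH up, not pH down)
(B) upstream dam release change — dissolved oxygen down miss; pH down match; water clarity down match; algal biomass up match; fish kill events match
(C) nutrient upwelling — dissolved oxygen down miss; pH down miss; water clarity down miss; algal biomass up match; fish kill events miss
(D) acid deposition event — accounts for every observation (algal biomass up by zooplankton density down → algal biomass up)
(E) invasive grazer introduction — dissolved oxygen down match; pH down match; water clarity down miss; algal biomass up miss; fish kill events match
(F) sediment plume from construction — dissolved oxygen down match; pH down miss; water clarity down miss; algal biomass up match; fish kill events miss
(D) is the only candidate with no mismatches.

D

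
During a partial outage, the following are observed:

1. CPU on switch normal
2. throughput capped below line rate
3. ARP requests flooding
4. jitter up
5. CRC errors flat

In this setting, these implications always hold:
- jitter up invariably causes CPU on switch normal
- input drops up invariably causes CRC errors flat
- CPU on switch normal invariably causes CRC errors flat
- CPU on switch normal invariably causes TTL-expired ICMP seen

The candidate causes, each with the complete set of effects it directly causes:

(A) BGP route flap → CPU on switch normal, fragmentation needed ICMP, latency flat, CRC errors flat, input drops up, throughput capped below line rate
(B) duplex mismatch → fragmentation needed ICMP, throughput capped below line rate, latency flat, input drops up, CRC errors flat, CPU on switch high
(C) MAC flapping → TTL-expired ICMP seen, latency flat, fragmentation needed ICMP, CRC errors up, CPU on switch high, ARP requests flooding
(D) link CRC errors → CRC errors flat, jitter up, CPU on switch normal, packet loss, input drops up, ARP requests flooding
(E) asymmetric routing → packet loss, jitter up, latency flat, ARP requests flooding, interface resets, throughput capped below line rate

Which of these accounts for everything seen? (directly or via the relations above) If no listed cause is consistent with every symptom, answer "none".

E

Per-candidate check:
(A) BGP route flap — CPU on switch normal +; throughput capped below line rate +; ARP requests flooding -; jitter up -; CRC errors flat +
(B) duplex mismatch — fails on CPU on switch normal, ARP requests flooding, jitter up (predicts CPU on switch high, not CPU on switch normal)
(C) MAC flapping — fails on CPU on switch normal, throughput capped below line rate, jitter up, CRC errors flat (predicts CPU on switch high, not CPU on switch normal; predicts CRC errors up, not CRC errors flat)
(D) link CRC errors — does not account for throughput capped below line rate
(E) asymmetric routing — accounts for every observation (CPU on switch normal through jitter up → CPU on switch normal)
(E) is the only candidate with no mismatches.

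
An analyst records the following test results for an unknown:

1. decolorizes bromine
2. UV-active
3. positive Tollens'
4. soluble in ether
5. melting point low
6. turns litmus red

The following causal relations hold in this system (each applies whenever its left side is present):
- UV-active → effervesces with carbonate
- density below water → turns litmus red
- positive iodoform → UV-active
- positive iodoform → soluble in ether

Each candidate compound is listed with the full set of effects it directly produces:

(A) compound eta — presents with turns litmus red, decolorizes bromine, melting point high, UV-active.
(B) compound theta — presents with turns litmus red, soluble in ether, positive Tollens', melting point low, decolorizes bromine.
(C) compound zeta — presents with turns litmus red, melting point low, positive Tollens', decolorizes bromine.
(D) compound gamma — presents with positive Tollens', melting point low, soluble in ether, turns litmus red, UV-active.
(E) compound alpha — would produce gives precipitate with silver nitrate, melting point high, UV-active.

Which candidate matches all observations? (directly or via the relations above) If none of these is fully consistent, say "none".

none

Testing each hypothesis:
(A) compound eta — fails on positive Tollens', soluble in ether, melting point low (predicts melting point high, not melting point low)
(B) compound theta — does not account for UV-active
(C) compound zeta — decolorizes bromine ✓; UV-active ✗; positive Tollens' ✓; soluble in ether ✗; melting point low ✓; turns litmus red ✓
(D) compound gamma — decolorizes bromine ✗; UV-active ✓; positive Tollens' ✓; soluble in ether ✓; melting point low ✓; turns litmus red ✓
(E) compound alpha — fails on decolorizes bromine, positive Tollens', soluble in ether, melting point low, turns litmus red (predicts melting point high, not melting point low)
None of the listed candidates fits everything.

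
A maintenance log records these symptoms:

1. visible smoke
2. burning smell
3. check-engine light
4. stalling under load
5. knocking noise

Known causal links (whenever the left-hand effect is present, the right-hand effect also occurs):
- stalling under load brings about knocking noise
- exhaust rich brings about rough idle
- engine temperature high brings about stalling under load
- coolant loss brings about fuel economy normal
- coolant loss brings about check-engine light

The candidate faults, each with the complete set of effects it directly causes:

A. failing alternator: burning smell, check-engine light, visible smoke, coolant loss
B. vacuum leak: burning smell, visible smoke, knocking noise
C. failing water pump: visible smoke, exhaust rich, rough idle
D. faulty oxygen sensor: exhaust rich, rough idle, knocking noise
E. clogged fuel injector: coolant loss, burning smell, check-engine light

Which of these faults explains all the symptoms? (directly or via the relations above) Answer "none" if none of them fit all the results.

none

For each candidate, compare predicted effects to what was observed:
(A) failing alternator — does not account for stalling under load, knocking noise
(B) vacuum leak — does not account for check-engine light, stalling under load
(C) failing water pump — visible smoke +; burning smell -; check-engine light -; stalling under load -; knocking noise -
(D) faulty oxygen sensor — visible smoke -; burning smell -; check-engine light -; stalling under load -; knocking noise +
(E) clogged fuel injector — visible smoke -; burning smell +; check-engine light +; stalling under load -; knocking noise -
No candidate is consistent with all observations.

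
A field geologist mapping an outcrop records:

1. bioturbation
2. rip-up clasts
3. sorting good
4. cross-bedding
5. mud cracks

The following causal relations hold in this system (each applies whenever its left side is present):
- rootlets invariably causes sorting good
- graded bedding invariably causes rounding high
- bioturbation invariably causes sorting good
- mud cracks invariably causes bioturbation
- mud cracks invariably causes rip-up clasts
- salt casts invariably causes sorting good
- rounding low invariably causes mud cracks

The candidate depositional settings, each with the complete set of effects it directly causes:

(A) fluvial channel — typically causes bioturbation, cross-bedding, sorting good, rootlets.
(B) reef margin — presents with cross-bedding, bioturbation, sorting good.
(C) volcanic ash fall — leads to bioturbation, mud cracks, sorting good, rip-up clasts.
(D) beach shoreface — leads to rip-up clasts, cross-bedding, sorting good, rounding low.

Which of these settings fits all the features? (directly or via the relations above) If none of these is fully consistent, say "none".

D

Per-candidate check:
(A) fluvial channel — does not account for rip-up clasts, mud cracks
(B) reef margin — bioturbation ✓; rip-up clasts ✗; sorting good ✓; cross-bedding ✓; mud cracks ✗
(C) volcanic ash fall — bioturbation ✓; rip-up clasts ✓; sorting good ✓; cross-bedding ✗; mud cracks ✓
(D) beach shoreface — bioturbation ✓ (through rounding low → mud cracks → bioturbation); rip-up clasts ✓; sorting good ✓; cross-bedding ✓; mud cracks ✓ (through rounding low → mud cracks)
(D) is the only candidate with no mismatches.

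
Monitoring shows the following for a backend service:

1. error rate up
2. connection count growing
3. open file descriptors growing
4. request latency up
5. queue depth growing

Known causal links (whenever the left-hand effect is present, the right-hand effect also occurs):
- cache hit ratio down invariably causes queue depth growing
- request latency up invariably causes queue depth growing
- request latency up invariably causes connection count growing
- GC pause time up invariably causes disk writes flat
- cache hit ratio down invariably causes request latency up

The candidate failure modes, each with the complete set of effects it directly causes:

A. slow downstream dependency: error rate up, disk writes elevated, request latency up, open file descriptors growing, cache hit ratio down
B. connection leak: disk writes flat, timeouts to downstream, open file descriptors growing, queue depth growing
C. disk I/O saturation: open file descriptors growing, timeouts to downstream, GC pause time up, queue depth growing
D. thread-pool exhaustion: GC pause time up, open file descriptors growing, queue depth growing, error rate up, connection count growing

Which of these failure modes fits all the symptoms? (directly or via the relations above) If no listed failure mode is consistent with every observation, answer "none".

Checking each candidate against the observations:
(A) slow downstream dependency — error rate up ✓; connection count growing ✓ (via request latency up → connection count growing); open file descriptors growing ✓; request latency up ✓; queue depth growing ✓ (via cache hit ratio down → queue depth growing)
(B) connection leak — error rate up ✗; connection count growing ✗; open file descriptors growing ✓; request latency up ✗; queue depth growing ✓
(C) disk I/O saturation — error rate up ✗; connection count growing ✗; open file descriptors growing ✓; request latency up ✗; queue depth growing ✓
(D) thread-pool exhaustion — error rate up ✓; connection count growing ✓; open file descriptors growing ✓; request latency up ✗; queue depth growing ✓
(A) alone accounts for all the evidence.

A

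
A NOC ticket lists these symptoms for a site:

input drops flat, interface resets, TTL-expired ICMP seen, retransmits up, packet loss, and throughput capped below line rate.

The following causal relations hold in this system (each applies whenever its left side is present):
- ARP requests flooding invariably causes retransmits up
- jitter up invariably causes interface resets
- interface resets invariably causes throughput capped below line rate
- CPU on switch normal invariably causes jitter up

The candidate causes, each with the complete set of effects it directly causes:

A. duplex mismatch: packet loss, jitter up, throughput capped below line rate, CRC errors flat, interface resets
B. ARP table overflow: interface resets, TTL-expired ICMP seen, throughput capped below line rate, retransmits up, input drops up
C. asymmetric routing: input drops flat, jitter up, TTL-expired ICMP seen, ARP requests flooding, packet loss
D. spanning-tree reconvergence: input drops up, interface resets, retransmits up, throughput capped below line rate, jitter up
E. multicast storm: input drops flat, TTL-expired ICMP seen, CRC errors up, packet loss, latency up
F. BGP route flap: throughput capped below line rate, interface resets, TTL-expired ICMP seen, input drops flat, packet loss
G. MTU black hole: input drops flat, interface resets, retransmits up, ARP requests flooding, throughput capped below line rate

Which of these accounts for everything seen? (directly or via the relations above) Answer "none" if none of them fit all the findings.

C

For each candidate, compare predicted effects to what was observed:
(A) duplex mismatch — input drops flat -; interface resets +; TTL-expired ICMP seen -; retransmits up -; packet loss +; throughput capped below line rate +
(B) ARP table overflow — fails on input drops flat, packet loss (predicts input drops up, not input drops flat)
(C) asymmetric routing — input drops flat +; interface resets + (through jitter up → interface resets); TTL-expired ICMP seen +; retransmits up + (through ARP requests flooding → retransmits up); packet loss +; throughput capped below line rate + (through jitter up → interface resets → throughput capped below line rate)
(D) spanning-tree reconvergence — fails on input drops flat, TTL-expired ICMP seen, packet loss (predicts input drops up, not input drops flat)
(E) multicast storm — input drops flat +; interface resets -; TTL-expired ICMP seen +; retransmits up -; packet loss +; throughput capped below line rate -
(F) BGP route flap — input drops flat +; interface resets +; TTL-expired ICMP seen +; retransmits up -; packet loss +; throughput capped below line rate +
(G) MTU black hole — does not account for TTL-expired ICMP seen, packet loss
(C) alone accounts for all the evidence.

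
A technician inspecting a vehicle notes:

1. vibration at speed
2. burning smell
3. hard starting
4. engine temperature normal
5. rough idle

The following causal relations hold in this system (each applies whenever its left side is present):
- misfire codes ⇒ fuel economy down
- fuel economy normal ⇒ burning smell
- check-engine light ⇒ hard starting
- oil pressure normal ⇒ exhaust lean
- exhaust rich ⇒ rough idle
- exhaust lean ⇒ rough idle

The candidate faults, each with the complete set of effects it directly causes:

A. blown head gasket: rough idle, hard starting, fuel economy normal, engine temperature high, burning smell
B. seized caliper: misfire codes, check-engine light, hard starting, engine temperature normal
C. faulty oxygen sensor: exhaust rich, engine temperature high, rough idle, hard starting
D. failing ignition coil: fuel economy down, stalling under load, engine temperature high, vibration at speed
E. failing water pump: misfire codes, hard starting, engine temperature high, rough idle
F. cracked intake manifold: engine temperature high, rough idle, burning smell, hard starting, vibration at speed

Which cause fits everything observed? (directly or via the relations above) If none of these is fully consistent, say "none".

none

Checking each candidate against the observations:
(A) blown head gasket — vibration at speed miss; burning smell match; hard starting match; engine temperature normal miss; rough idle match
(B) seized caliper — does not account for vibration at speed, burning smell, rough idle
(C) faulty oxygen sensor — fails on vibration at speed, burning smell, engine temperature normal (predicts engine temperature high, not engine temperature normal)
(D) failing ignition coil — vibration at speed match; burning smell miss; hard starting miss; engine temperature normal miss; rough idle miss
(E) failing water pump — vibration at speed miss; burning smell miss; hard starting match; engine temperature normal miss; rough idle match
(F) cracked intake manifold — fails on engine temperature normal (predicts engine temperature high, not engine temperature normal)
None of the listed candidates fits everything.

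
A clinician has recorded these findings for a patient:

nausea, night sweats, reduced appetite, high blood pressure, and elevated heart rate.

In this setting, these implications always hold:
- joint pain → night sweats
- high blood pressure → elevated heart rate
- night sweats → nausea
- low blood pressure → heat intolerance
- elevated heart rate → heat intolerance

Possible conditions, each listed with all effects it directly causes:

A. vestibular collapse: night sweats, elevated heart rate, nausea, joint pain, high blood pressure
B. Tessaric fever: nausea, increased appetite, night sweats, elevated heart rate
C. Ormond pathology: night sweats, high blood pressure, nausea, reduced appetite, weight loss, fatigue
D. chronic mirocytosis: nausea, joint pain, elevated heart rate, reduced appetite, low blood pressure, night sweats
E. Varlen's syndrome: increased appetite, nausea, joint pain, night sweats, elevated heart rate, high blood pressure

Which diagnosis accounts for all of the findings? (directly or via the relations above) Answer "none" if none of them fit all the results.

C

Per-candidate check:
(A) vestibular collapse — does not account for reduced appetite
(B) Tessaric fever — nausea ✓; night sweats ✓; reduced appetite ✗; high blood pressure ✗; elevated heart rate ✓
(C) Ormond pathology — nausea ✓; night sweats ✓; reduced appetite ✓; high blood pressure ✓; elevated heart rate ✓ (through high blood pressure → elevated heart rate)
(D) chronic mirocytosis — nausea ✓; night sweats ✓; reduced appetite ✓; high blood pressure ✗; elevated heart rate ✓
(E) Varlen's syndrome — fails on reduced appetite (predicts increased appetite, not reduced appetite)
Only (C) is consistent with every observation.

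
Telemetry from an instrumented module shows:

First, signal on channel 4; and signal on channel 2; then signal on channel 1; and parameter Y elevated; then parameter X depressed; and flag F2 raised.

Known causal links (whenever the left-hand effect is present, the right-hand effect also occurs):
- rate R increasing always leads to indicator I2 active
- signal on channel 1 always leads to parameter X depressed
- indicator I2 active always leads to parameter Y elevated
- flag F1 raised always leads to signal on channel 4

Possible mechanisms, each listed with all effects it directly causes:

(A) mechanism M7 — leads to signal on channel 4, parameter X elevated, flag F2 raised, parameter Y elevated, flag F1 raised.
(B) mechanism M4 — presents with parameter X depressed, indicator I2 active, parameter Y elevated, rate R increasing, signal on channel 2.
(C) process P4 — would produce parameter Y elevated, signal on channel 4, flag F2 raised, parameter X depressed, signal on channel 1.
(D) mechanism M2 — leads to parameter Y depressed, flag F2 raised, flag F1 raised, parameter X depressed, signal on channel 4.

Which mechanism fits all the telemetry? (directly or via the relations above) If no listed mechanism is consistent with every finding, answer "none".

none

Checking each candidate against the observations:
(A) mechanism M7 — signal on channel 4 yes; signal on channel 2 NO; signal on channel 1 NO; parameter Y elevated yes; parameter X depressed NO; flag F2 raised yes
(B) mechanism M4 — does not account for signal on channel 4, signal on channel 1, flag F2 raised
(C) process P4 — does not account for signal on channel 2
(D) mechanism M2 — signal on channel 4 yes; signal on channel 2 NO; signal on channel 1 NO; parameter Y elevated NO; parameter X depressed yes; flag F2 raised yes
Every candidate fails on at least one observation.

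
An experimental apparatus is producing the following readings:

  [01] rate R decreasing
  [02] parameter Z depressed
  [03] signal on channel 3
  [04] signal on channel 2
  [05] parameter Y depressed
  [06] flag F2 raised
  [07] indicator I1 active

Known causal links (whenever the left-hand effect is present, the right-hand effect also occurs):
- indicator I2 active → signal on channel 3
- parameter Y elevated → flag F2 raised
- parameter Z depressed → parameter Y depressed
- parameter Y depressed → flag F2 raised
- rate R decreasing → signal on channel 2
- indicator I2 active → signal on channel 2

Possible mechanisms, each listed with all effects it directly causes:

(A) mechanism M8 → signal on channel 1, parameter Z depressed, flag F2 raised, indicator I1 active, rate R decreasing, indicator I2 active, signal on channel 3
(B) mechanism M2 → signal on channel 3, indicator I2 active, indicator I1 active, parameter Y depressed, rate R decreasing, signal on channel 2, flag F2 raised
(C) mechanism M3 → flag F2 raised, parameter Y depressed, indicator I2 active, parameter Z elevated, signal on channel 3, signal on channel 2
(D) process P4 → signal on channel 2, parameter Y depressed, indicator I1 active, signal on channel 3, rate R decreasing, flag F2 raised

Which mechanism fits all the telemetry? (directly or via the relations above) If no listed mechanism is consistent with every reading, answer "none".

Checking each candidate against the observations:
(A) mechanism M8 — accounts for every observation (signal on channel 2 via rate R decreasing → signal on channel 2)
(B) mechanism M2 — does not account for parameter Z depressed
(C) mechanism M3 — fails on rate R decreasing, parameter Z depressed, indicator I1 active (predicts parameter Z elevated, not parameter Z depressed)
(D) process P4 — does not account for parameter Z depressed
(A) alone accounts for all the evidence.

A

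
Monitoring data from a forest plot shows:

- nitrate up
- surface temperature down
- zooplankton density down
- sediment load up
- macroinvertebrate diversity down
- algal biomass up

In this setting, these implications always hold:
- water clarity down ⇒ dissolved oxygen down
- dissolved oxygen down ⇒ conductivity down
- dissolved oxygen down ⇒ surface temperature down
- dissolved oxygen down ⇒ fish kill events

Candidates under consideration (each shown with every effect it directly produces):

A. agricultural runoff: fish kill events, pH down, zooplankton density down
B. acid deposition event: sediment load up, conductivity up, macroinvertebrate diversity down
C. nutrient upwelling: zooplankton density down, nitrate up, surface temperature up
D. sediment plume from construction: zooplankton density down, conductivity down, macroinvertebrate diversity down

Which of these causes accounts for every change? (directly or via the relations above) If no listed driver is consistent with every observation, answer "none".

none

For each candidate, compare predicted effects to what was observed:
(A) agricultural runoff — nitrate up miss; surface temperature down miss; zooplankton density down match; sediment load up miss; macroinvertebrate diversity down miss; algal biomass up miss
(B) acid deposition event — does not account for nitrate up, surface temperature down, zooplankton density down, algal biomass up
(C) nutrient upwelling — nitrate up match; surface temperature down miss; zooplankton density down match; sediment load up miss; macroinvertebrate diversity down miss; algal biomass up miss
(D) sediment plume from construction — does not account for nitrate up, surface temperature down, sediment load up, algal biomass up
Every candidate fails on at least one observation.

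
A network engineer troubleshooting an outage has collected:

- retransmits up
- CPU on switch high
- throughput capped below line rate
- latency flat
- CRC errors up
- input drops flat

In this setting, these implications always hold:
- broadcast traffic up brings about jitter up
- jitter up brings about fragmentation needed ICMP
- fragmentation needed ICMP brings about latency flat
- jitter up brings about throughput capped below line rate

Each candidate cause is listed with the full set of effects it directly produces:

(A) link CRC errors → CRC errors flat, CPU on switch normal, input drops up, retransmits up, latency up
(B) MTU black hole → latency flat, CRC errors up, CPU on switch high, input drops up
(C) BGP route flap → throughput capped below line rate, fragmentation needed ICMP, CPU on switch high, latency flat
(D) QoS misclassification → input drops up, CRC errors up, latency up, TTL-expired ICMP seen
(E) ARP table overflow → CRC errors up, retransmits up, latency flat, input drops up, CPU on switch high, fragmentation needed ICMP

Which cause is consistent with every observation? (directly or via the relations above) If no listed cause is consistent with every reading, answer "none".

For each candidate, compare predicted effects to what was observed:
(A) link CRC errors — fails on CPU on switch high, throughput capped below line rate, latency flat, CRC errors up, input drops flat (predicts CPU on switch normal, not CPU on switch high; predicts latency up, not latency flat; predicts CRC errors flat, not CRC errors up; predicts input drops up, not input drops flat)
(B) MTU black hole — fails on retransmits up, throughput capped below line rate, input drops flat (predicts input drops up, not input drops flat)
(C) BGP route flap — retransmits up ✗; CPU on switch high ✓; throughput capped below line rate ✓; latency flat ✓; CRC errors up ✗; input drops flat ✗
(D) QoS misclassification — retransmits up ✗; CPU on switch high ✗; throughput capped below line rate ✗; latency flat ✗; CRC errors up ✓; input drops flat ✗
(E) ARP table overflow — retransmits up ✓; CPU on switch high ✓; throughput capped below line rate ✗; latency flat ✓; CRC errors up ✓; input drops flat ✗
Every candidate fails on at least one observation.

none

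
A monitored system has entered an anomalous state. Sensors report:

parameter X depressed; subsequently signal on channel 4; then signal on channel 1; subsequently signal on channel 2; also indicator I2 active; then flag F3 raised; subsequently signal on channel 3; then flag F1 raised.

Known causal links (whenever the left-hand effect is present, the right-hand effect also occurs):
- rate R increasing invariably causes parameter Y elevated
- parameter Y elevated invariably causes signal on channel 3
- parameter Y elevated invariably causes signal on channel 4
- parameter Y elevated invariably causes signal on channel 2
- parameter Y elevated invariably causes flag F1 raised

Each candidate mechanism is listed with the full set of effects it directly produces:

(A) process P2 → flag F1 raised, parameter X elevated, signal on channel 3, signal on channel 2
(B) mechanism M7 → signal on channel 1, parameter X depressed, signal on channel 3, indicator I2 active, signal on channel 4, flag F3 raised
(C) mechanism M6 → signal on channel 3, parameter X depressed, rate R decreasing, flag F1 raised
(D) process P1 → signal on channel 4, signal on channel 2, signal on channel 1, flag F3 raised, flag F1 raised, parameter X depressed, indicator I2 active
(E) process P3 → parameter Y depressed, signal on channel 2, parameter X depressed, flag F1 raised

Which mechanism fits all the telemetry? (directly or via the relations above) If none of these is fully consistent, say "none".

Testing each hypothesis:
(A) process P2 — parameter X depressed NO; signal on channel 4 NO; signal on channel 1 NO; signal on channel 2 yes; indicator I2 active NO; flag F3 raised NO; signal on channel 3 yes; flag F1 raised yes
(B) mechanism M7 — does not account for signal on channel 2, flag F1 raised
(C) mechanism M6 — parameter X depressed yes; signal on channel 4 NO; signal on channel 1 NO; signal on channel 2 NO; indicator I2 active NO; flag F3 raised NO; signal on channel 3 yes; flag F1 raised yes
(D) process P1 — does not account for signal on channel 3
(E) process P3 — does not account for signal on channel 4, signal on channel 1, indicator I2 active, flag F3 raised, signal on channel 3
None of the listed candidates fits everything.

none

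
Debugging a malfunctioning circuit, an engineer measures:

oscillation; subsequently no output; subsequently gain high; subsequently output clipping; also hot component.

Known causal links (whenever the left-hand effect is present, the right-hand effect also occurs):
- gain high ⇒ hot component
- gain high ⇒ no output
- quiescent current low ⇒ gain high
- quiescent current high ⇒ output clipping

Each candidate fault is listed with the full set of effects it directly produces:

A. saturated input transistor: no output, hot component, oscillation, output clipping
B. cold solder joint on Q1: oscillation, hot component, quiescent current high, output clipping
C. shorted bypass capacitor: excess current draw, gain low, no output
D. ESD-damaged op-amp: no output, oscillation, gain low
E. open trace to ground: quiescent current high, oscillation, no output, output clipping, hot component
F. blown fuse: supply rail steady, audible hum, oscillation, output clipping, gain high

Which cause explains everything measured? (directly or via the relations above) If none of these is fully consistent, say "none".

Per-candidate check:
(A) saturated input transistor — does not account for gain high
(B) cold solder joint on Q1 — oscillation yes; no output NO; gain high NO; output clipping yes; hot component yes
(C) shorted bypass capacitor — oscillation NO; no output yes; gain high NO; output clipping NO; hot component NO
(D) ESD-damaged op-amp — oscillation yes; no output yes; gain high NO; output clipping NO; hot component NO
(E) open trace to ground — does not account for gain high
(F) blown fuse — accounts for every observation (no output through gain high → no output)
(F) alone accounts for all the evidence.

F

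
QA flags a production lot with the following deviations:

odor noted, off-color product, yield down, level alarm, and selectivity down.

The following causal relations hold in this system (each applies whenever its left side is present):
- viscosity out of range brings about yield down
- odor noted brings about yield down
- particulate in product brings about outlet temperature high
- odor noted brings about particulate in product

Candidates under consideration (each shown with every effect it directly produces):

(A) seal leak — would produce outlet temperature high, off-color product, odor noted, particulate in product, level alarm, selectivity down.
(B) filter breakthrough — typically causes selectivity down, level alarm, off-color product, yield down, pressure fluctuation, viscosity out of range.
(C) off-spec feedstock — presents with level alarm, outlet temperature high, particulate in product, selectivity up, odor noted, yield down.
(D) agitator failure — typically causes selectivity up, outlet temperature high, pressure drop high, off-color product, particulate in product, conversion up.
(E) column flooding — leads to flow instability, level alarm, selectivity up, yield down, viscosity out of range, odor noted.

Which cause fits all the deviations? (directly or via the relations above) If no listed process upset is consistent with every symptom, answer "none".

For each candidate, compare predicted effects to what was observed:
(A) seal leak — accounts for every observation (yield down via odor noted → yield down)
(B) filter breakthrough — does not account for odor noted
(C) off-spec feedstock — fails on off-color product, selectivity down (predicts selectivity up, not selectivity down)
(D) agitator failure — odor noted -; off-color product +; yield down -; level alarm -; selectivity down -
(E) column flooding — odor noted +; off-color product -; yield down +; level alarm +; selectivity down -
(A) is the only candidate with no mismatches.

A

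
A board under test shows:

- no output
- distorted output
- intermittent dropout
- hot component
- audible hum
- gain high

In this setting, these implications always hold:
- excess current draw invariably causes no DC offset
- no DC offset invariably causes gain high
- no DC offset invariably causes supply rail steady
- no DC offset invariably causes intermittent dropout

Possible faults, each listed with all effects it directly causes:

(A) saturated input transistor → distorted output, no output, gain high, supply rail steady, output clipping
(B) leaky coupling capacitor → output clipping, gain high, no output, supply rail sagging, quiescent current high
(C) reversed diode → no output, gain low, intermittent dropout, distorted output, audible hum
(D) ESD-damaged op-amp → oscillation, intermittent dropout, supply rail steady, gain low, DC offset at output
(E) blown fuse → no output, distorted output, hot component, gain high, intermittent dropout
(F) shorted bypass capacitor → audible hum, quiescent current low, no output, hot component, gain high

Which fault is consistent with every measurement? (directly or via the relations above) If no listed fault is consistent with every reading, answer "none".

none

Per-candidate check:
(A) saturated input transistor — does not account for intermittent dropout, hot component, audible hum
(B) leaky coupling capacitor — no output yes; distorted output NO; intermittent dropout NO; hot component NO; audible hum NO; gain high yes
(C) reversed diode — fails on hot component, gain high (predicts gain low, not gain high)
(D) ESD-damaged op-amp — no output NO; distorted output NO; intermittent dropout yes; hot component NO; audible hum NO; gain high NO
(E) blown fuse — no output yes; distorted output yes; intermittent dropout yes; hot component yes; audible hum NO; gain high yes
(F) shorted bypass capacitor — no output yes; distorted output NO; intermittent dropout NO; hot component yes; audible hum yes; gain high yes
None of the listed candidates fits everything.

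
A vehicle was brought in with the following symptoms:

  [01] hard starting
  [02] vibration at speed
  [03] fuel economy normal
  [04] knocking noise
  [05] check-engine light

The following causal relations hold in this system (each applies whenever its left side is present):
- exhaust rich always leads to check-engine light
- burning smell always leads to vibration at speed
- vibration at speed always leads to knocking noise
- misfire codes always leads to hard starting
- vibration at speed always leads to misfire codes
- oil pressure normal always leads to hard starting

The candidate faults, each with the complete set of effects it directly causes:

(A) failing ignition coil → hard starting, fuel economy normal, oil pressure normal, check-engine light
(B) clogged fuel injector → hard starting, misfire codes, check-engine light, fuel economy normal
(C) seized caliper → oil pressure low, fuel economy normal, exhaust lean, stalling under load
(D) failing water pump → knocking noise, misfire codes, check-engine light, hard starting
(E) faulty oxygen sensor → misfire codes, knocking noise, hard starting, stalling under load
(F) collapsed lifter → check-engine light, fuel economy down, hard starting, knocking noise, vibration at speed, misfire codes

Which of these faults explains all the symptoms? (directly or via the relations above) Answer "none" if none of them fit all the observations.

none

For each candidate, compare predicted effects to what was observed:
(A) failing ignition coil — hard starting yes; vibration at speed NO; fuel economy normal yes; knocking noise NO; check-engine light yes
(B) clogged fuel injector — hard starting yes; vibration at speed NO; fuel economy normal yes; knocking noise NO; check-engine light yes
(C) seized caliper — hard starting NO; vibration at speed NO; fuel economy normal yes; knocking noise NO; check-engine light NO
(D) failing water pump — does not account for vibration at speed, fuel economy normal
(E) faulty oxygen sensor — hard starting yes; vibration at speed NO; fuel economy normal NO; knocking noise yes; check-engine light NO
(F) collapsed lifter — fails on fuel economy normal (predicts fuel economy down, not fuel economy normal)
Every candidate fails on at least one observation.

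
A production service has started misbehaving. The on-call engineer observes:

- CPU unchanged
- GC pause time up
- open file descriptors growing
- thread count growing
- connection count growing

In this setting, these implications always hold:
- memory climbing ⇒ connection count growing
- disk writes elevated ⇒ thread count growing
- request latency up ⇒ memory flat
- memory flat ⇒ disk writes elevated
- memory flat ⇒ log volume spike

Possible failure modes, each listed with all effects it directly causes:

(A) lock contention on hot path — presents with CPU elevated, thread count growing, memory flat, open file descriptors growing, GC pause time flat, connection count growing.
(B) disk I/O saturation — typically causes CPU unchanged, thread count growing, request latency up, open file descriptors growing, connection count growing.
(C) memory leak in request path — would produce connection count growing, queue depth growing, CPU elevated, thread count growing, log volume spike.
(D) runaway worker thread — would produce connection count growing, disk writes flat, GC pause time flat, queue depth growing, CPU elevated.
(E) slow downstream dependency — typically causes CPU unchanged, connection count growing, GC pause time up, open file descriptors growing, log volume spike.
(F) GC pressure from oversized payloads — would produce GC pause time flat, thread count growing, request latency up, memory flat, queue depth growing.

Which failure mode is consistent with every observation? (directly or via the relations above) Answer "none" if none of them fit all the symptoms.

Per-candidate check:
(A) lock contention on hot path — fails on CPU unchanged, GC pause time up (predicts CPU elevated, not CPU unchanged; predicts GC pause time flat, not GC pause time up)
(B) disk I/O saturation — CPU unchanged yes; GC pause time up NO; open file descriptors growing yes; thread count growing yes; connection count growing yes
(C) memory leak in request path — fails on CPU unchanged, GC pause time up, open file descriptors growing (predicts CPU elevated, not CPU unchanged)
(D) runaway worker thread — CPU unchanged NO; GC pause time up NO; open file descriptors growing NO; thread count growing NO; connection count growing yes
(E) slow downstream dependency — does not account for thread count growing
(F) GC pressure from oversized payloads — fails on CPU unchanged, GC pause time up, open file descriptors growing, connection count growing (predicts GC pause time flat, not GC pause time up)
None of the listed candidates fits everything.

none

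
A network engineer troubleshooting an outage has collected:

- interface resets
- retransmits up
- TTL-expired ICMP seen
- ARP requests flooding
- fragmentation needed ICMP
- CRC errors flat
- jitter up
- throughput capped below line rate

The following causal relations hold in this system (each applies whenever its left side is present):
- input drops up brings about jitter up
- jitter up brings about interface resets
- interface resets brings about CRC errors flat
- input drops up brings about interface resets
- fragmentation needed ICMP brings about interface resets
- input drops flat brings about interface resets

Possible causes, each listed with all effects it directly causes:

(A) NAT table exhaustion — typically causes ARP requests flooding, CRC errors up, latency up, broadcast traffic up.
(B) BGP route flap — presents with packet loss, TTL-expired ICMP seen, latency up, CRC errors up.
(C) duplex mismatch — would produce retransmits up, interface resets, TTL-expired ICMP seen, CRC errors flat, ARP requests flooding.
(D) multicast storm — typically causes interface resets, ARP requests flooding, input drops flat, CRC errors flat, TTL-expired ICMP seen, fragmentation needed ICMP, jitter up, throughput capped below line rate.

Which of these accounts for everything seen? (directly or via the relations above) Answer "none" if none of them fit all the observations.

Checking each candidate against the observations:
(A) NAT table exhaustion — fails on interface resets, retransmits up, TTL-expired ICMP seen, fragmentation needed ICMP, CRC errors flat, jitter up, throughput capped below line rate (predicts CRC errors up, not CRC errors flat)
(B) BGP route flap — fails on interface resets, retransmits up, ARP requests flooding, fragmentation needed ICMP, CRC errors flat, jitter up, throughput capped below line rate (predicts CRC errors up, not CRC errors flat)
(C) duplex mismatch — interface resets match; retransmits up match; TTL-expired ICMP seen match; ARP requests flooding match; fragmentation needed ICMP miss; CRC errors flat match; jitter up miss; throughput capped below line rate miss
(D) multicast storm — interface resets match; retransmits up miss; TTL-expired ICMP seen match; ARP requests flooding match; fragmentation needed ICMP match; CRC errors flat match; jitter up match; throughput capped below line rate match
No candidate is consistent with all observations.

none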